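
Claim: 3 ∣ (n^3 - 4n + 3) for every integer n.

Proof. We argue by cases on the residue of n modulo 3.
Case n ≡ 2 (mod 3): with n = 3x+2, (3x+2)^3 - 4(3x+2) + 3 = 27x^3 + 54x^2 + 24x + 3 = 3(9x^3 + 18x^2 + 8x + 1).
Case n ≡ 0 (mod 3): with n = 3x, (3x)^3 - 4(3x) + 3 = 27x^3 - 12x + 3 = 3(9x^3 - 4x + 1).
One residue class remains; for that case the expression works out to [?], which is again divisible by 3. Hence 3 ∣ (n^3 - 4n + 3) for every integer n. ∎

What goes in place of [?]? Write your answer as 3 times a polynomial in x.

The residues treated are {2, 0}, so the missing case is n ≡ 1 (mod 3); write n = 3x+1.
Then (3x+1)^3 - 4(3x+1) + 3 = 27x^3 + 27x^2 - 3x = 3(9x^3 + 9x^2 - x).

3(9x^3 + 9x^2 - x)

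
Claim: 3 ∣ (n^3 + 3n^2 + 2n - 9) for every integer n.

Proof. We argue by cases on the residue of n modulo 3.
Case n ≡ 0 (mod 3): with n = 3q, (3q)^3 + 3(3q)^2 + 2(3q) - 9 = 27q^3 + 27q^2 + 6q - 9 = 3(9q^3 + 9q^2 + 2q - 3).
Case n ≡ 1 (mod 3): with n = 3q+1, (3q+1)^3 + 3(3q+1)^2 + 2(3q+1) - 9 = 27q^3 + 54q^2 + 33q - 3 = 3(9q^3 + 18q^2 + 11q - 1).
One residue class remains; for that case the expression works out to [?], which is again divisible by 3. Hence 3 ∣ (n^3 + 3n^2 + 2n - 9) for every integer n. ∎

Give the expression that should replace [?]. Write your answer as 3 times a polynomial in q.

3(9q^3 + 27q^2 + 26q + 5)

Only n ≡ 2 (mod 3) is unaccounted for. Put n = 3q+2:
(3q+2)^3 + 3(3q+2)^2 + 2(3q+2) - 9 expands to 27q^3 + 81q^2 + 78q + 15,
and factoring out 3 leaves 3(9q^3 + 27q^2 + 26q + 5).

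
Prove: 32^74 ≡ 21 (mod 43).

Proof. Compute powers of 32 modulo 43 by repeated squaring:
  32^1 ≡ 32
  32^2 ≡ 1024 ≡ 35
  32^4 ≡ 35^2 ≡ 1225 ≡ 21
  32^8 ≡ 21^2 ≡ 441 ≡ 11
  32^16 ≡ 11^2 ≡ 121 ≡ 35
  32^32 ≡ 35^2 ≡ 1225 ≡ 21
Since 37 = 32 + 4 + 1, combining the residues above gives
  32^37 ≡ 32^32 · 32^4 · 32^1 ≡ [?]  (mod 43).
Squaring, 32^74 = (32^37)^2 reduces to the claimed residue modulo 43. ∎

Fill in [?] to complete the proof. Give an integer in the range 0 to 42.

8

Multiply the listed residues: 21 · 21 · 32 = 441 → 14112.
Reducing modulo 43: 14112 = 328·43 + 8, so 32^37 ≡ 8.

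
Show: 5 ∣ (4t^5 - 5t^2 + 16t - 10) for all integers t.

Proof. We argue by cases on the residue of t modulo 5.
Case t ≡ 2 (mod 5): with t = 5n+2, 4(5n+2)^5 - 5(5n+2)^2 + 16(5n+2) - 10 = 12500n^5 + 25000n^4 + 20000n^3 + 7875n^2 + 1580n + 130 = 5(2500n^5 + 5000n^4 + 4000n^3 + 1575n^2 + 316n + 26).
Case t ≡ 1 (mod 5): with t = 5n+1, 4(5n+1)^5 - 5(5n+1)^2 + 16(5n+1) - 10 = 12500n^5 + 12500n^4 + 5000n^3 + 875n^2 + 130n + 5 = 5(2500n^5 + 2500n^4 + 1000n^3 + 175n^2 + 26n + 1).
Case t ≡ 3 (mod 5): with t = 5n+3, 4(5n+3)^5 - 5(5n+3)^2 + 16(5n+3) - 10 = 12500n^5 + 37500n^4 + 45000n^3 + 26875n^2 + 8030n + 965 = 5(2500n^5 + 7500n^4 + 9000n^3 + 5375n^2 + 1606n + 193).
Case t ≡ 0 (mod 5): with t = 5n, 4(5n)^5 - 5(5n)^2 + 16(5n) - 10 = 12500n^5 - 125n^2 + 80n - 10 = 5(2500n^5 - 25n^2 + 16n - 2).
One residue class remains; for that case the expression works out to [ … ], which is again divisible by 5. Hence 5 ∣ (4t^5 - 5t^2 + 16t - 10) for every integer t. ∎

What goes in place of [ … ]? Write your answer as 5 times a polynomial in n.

The residues treated are {2, 1, 3, 0}, so the missing case is t ≡ 4 (mod 5); write t = 5n+4.
Then 4(5n+4)^5 - 5(5n+4)^2 + 16(5n+4) - 10 = 12500n^5 + 50000n^4 + 80000n^3 + 63875n^2 + 25480n + 4070 = 5(2500n^5 + 10000n^4 + 16000n^3 + 12775n^2 + 5096n + 814).

5(2500n^5 + 10000n^4 + 16000n^3 + 12775n^2 + 5096n + 814)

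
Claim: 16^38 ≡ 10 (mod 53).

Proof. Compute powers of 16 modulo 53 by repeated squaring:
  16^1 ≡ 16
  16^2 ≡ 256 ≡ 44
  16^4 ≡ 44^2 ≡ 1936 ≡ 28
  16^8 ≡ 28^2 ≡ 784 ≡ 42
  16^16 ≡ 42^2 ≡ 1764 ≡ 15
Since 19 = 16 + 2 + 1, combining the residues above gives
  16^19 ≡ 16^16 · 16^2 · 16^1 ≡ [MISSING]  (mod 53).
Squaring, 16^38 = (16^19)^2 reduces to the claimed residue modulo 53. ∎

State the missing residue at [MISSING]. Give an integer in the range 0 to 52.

Multiply the listed residues: 15 · 44 · 16 = 660 → 10560.
Reducing modulo 53: 10560 = 199·53 + 13, so 16^19 ≡ 13.

13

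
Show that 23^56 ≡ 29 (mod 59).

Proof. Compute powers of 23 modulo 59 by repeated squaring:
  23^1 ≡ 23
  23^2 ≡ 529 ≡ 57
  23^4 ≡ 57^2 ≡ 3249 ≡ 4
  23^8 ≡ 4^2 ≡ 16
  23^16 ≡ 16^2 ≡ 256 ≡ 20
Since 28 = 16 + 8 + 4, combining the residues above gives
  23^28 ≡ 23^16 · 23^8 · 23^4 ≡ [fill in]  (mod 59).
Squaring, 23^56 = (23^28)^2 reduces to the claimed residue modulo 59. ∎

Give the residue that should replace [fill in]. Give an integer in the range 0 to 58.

41

Multiply the listed residues: 20 · 16 · 4 = 320 → 1280.
Reducing modulo 59: 1280 = 21·59 + 41, so 23^28 ≡ 41.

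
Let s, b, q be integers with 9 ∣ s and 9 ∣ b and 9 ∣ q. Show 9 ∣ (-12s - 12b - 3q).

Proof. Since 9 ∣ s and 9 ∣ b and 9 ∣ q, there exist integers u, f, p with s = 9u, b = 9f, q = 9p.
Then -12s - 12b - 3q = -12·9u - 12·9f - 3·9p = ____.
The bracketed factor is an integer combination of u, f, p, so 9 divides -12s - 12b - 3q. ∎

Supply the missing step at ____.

Pull the common 9 out of every term: -12·9u - 12·9f - 3·9p = 9(-12f - 3p - 12u).
-12f - 3p - 12u is an integer, which exhibits the divisibility.

9(-12f - 3p - 12u)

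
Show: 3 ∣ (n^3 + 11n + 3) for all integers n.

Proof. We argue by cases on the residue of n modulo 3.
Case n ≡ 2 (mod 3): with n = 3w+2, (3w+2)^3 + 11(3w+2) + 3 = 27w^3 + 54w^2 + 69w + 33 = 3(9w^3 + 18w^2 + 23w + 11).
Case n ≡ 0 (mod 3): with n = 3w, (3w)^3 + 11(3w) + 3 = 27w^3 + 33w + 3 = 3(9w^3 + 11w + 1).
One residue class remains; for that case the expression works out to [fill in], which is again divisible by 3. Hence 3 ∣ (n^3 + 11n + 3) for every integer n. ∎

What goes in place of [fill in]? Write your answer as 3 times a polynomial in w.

The residues treated are {2, 0}, so the missing case is n ≡ 1 (mod 3); write n = 3w+1.
Then (3w+1)^3 + 11(3w+1) + 3 = 27w^3 + 27w^2 + 42w + 15 = 3(9w^3 + 9w^2 + 14w + 5).

3(9w^3 + 9w^2 + 14w + 5)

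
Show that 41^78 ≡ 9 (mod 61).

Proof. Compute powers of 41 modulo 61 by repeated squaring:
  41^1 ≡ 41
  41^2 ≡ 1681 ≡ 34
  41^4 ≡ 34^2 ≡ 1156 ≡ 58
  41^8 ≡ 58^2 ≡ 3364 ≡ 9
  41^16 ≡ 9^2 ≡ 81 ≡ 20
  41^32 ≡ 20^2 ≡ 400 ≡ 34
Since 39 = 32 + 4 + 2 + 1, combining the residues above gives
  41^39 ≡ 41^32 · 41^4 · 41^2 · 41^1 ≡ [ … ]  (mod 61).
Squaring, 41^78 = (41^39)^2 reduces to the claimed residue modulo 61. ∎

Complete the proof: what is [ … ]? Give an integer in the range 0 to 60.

3

Multiply the listed residues: 34 · 58 · 34 · 41 = 1972 → 67048 → 2748968.
Reducing modulo 61: 2748968 = 45065·61 + 3, so 41^39 ≡ 3.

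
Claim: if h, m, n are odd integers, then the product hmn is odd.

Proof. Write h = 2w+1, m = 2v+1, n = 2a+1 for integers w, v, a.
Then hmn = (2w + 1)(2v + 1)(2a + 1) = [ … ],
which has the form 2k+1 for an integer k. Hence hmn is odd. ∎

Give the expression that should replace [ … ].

Expanding: (2w + 1)(2v + 1)(2a + 1) = 8avw + 4av + 4aw + 2a + 4vw + 2v + 2w + 1.
Every term except the constant is even, so this is 2(4avw + 2av + 2aw + a + 2vw + v + w) + 1,
and 4avw + 2av + 2aw + a + 2vw + v + w ∈ ℤ gives the required form.

2(4avw + 2av + 2aw + a + 2vw + v + w) + 1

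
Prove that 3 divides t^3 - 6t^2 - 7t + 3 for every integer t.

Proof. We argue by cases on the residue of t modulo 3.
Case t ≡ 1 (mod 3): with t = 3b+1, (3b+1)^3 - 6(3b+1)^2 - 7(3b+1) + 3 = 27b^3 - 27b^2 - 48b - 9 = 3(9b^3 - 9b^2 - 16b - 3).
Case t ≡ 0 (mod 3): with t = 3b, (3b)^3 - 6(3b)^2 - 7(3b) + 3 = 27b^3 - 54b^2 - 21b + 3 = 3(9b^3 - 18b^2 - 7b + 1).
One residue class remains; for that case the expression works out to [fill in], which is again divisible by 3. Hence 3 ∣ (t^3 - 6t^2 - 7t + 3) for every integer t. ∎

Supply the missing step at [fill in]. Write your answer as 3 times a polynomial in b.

3(9b^3 - 19b - 9)

Only t ≡ 2 (mod 3) is unaccounted for. Put t = 3b+2:
(3b+2)^3 - 6(3b+2)^2 - 7(3b+2) + 3 expands to 27b^3 - 57b - 27,
and factoring out 3 leaves 3(9b^3 - 19b - 9).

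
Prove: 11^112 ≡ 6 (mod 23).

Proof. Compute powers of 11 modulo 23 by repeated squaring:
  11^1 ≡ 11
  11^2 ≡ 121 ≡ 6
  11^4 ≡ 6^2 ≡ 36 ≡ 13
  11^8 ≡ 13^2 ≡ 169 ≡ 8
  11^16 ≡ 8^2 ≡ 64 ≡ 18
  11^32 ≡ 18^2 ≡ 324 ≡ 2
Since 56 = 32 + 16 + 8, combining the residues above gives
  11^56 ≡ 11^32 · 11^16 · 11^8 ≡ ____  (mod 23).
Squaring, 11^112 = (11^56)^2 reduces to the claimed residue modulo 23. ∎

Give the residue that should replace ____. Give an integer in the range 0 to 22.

12

Multiply the listed residues: 2 · 18 · 8 = 36 → 288.
Reducing modulo 23: 288 = 12·23 + 12, so 11^56 ≡ 12.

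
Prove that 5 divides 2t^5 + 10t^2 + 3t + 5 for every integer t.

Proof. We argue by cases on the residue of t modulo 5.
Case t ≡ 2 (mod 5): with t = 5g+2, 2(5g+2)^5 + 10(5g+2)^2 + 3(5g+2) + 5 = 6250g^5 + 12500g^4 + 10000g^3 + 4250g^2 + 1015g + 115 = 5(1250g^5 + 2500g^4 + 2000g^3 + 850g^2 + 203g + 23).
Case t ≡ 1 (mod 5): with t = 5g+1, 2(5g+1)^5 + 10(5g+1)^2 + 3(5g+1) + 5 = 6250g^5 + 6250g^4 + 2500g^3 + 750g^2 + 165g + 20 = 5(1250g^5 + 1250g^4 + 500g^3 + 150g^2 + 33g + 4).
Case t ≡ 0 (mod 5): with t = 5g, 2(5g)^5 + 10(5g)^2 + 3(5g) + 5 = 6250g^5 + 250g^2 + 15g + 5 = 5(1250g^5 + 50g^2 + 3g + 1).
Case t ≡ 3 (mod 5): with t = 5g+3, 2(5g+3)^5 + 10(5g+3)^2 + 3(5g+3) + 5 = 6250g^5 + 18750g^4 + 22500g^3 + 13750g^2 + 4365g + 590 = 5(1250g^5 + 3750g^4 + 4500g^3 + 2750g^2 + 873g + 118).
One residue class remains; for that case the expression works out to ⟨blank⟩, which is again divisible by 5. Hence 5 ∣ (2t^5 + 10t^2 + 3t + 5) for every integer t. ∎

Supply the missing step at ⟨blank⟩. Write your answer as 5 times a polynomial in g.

5(1250g^5 + 5000g^4 + 8000g^3 + 6450g^2 + 2643g + 445)

The residues treated are {2, 1, 0, 3}, so the missing case is t ≡ 4 (mod 5); write t = 5g+4.
Then 2(5g+4)^5 + 10(5g+4)^2 + 3(5g+4) + 5 = 6250g^5 + 25000g^4 + 40000g^3 + 32250g^2 + 13215g + 2225 = 5(1250g^5 + 5000g^4 + 8000g^3 + 6450g^2 + 2643g + 445).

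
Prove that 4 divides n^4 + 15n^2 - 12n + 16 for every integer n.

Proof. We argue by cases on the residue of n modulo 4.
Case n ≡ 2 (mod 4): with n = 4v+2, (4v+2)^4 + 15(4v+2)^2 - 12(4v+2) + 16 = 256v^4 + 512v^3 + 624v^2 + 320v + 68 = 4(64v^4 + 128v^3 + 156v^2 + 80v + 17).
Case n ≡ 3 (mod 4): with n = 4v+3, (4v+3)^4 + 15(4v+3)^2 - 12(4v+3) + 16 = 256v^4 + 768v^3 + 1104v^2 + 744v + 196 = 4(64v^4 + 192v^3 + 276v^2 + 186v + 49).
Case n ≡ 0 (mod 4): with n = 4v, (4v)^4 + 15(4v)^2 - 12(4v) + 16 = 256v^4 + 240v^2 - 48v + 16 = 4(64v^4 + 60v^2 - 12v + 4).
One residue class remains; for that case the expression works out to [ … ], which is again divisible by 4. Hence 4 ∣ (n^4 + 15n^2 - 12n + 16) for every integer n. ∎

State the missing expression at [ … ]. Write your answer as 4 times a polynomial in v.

4(64v^4 + 64v^3 + 84v^2 + 22v + 5)

The residues treated are {2, 3, 0}, so the missing case is n ≡ 1 (mod 4); write n = 4v+1.
Then (4v+1)^4 + 15(4v+1)^2 - 12(4v+1) + 16 = 256v^4 + 256v^3 + 336v^2 + 88v + 20 = 4(64v^4 + 64v^3 + 84v^2 + 22v + 5).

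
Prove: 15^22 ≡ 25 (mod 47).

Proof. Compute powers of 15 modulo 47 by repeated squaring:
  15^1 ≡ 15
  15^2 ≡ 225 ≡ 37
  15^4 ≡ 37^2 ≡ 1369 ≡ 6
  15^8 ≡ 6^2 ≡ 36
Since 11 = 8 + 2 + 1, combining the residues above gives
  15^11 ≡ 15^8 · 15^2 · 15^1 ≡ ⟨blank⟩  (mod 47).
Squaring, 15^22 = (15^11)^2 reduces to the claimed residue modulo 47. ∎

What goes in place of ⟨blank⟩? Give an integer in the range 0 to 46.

15^8 · 15^2 · 15^1 ≡ 36 · 37 · 15 = 19980.
19980 mod 47 = 5, so 15^11 ≡ 5 (mod 47).

5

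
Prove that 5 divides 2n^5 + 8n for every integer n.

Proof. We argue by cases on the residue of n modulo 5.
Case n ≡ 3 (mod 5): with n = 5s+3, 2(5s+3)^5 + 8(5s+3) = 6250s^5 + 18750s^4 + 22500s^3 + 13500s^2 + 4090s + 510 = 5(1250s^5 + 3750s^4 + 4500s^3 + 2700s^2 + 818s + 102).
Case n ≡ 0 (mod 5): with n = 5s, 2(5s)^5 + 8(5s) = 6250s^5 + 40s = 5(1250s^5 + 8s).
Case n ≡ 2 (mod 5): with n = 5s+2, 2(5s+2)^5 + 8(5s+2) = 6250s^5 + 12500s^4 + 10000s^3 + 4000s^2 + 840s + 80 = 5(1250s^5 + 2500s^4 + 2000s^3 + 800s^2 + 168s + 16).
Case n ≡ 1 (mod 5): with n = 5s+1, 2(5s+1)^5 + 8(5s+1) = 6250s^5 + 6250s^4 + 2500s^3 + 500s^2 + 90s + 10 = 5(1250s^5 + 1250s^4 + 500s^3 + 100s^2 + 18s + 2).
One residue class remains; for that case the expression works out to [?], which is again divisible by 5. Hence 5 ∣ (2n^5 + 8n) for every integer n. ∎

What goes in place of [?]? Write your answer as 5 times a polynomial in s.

The residues treated are {3, 0, 2, 1}, so the missing case is n ≡ 4 (mod 5); write n = 5s+4.
Then 2(5s+4)^5 + 8(5s+4) = 6250s^5 + 25000s^4 + 40000s^3 + 32000s^2 + 12840s + 2080 = 5(1250s^5 + 5000s^4 + 8000s^3 + 6400s^2 + 2568s + 416).

5(1250s^5 + 5000s^4 + 8000s^3 + 6400s^2 + 2568s + 416)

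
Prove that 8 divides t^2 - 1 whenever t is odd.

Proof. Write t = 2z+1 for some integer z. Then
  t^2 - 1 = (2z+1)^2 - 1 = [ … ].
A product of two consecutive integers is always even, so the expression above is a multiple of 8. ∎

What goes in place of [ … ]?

4z(z + 1)

(2z+1)^2 - 1 = 4z^2 + 4z + 1 - 1 = 4z^2 + 4z = 4z(z+1).
Since z and z+1 are consecutive, z(z+1) is even, and 4·(even) is a multiple of 8.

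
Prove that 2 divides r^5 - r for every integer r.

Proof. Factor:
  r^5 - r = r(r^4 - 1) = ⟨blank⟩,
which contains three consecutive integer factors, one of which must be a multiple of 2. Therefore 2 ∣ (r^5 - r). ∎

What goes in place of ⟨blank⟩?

r^4 - 1 = (r^2 - 1)(r^2 + 1), and r^2 - 1 = (r-1)(r+1).
So r(r^4 - 1) = (r - 1)r(r + 1)(r^2 + 1).

(r - 1)r(r + 1)(r^2 + 1)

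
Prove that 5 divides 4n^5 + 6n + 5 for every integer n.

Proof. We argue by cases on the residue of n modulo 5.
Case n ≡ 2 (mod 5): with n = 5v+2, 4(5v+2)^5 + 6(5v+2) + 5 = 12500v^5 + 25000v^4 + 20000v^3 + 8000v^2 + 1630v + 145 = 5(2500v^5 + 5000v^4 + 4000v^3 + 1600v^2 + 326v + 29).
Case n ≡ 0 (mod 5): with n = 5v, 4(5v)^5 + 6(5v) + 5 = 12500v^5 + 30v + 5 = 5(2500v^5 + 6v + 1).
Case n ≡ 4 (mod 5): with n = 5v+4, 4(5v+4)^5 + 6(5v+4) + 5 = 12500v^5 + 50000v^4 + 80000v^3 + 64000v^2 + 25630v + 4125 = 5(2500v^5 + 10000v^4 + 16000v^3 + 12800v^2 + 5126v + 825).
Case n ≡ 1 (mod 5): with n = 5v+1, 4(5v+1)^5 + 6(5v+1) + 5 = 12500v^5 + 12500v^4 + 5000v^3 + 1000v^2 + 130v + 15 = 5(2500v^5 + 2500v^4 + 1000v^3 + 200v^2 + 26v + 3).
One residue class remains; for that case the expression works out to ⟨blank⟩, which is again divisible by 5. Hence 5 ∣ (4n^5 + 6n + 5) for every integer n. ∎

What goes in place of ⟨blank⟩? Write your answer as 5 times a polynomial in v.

The residues treated are {2, 0, 4, 1}, so the missing case is n ≡ 3 (mod 5); write n = 5v+3.
Then 4(5v+3)^5 + 6(5v+3) + 5 = 12500v^5 + 37500v^4 + 45000v^3 + 27000v^2 + 8130v + 995 = 5(2500v^5 + 7500v^4 + 9000v^3 + 5400v^2 + 1626v + 199).

5(2500v^5 + 7500v^4 + 9000v^3 + 5400v^2 + 1626v + 199)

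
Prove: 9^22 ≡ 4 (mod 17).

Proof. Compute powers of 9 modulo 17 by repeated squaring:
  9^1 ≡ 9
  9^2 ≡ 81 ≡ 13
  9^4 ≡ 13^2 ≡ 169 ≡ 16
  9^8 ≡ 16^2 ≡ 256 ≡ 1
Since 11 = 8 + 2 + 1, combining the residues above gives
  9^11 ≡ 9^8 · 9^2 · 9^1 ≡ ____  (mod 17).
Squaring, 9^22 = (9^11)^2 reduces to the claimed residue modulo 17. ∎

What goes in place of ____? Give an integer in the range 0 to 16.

9^8 · 9^2 · 9^1 ≡ 1 · 13 · 9 = 117.
117 mod 17 = 15, so 9^11 ≡ 15 (mod 17).

15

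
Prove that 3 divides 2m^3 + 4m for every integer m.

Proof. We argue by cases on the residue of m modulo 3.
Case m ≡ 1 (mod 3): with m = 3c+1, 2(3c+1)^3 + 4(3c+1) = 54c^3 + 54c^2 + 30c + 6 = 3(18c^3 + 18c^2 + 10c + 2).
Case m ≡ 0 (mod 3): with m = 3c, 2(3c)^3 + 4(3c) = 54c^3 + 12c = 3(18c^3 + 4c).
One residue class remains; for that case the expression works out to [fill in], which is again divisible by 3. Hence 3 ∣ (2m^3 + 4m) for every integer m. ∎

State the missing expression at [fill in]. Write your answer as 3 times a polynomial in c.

3(18c^3 + 36c^2 + 28c + 8)

The residues treated are {1, 0}, so the missing case is m ≡ 2 (mod 3); write m = 3c+2.
Then 2(3c+2)^3 + 4(3c+2) = 54c^3 + 108c^2 + 84c + 24 = 3(18c^3 + 36c^2 + 28c + 8).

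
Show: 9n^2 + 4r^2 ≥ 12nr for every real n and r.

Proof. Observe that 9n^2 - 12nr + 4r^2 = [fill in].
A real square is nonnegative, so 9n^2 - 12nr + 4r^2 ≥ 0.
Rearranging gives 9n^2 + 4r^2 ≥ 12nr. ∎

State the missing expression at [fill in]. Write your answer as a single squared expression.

The leading and trailing coefficients are 3^2 and 2^2, and 12 = 2·3·2, so the trinomial is (3n - 2r)^2.
Hence 9n^2 - 12nr + 4r^2 ≥ 0.

(3n - 2r)^2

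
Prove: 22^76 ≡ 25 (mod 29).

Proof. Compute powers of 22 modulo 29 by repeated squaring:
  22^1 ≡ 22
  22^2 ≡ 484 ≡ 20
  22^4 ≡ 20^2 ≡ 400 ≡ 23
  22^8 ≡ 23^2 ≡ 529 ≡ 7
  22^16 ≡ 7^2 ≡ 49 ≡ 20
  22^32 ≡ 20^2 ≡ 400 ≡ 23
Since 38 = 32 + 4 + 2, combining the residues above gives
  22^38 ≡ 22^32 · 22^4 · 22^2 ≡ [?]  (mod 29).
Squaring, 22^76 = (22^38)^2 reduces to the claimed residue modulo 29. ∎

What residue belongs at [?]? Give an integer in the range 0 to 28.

24

Multiply the listed residues: 23 · 23 · 20 = 529 → 10580.
Reducing modulo 29: 10580 = 364·29 + 24, so 22^38 ≡ 24.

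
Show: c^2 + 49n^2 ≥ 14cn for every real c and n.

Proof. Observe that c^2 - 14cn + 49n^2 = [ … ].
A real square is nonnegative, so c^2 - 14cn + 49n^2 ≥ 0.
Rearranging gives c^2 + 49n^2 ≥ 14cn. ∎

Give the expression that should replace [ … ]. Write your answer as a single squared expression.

(c - 7n)^2

The leading and trailing coefficients are 1^2 and 7^2, and 14 = 2·1·7, so the trinomial is (c - 7n)^2.
Hence c^2 - 14cn + 49n^2 ≥ 0.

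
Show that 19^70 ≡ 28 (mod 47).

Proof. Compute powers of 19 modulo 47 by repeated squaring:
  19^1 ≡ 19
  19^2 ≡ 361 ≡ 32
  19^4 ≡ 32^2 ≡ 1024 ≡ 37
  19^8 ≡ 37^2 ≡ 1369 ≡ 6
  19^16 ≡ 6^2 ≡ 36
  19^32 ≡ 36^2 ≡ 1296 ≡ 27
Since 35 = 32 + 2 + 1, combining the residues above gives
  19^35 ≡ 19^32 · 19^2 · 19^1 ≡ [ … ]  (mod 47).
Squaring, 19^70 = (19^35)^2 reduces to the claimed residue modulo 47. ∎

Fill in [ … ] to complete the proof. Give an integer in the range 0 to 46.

19^32 · 19^2 · 19^1 ≡ 27 · 32 · 19 = 16416.
16416 mod 47 = 13, so 19^35 ≡ 13 (mod 47).

13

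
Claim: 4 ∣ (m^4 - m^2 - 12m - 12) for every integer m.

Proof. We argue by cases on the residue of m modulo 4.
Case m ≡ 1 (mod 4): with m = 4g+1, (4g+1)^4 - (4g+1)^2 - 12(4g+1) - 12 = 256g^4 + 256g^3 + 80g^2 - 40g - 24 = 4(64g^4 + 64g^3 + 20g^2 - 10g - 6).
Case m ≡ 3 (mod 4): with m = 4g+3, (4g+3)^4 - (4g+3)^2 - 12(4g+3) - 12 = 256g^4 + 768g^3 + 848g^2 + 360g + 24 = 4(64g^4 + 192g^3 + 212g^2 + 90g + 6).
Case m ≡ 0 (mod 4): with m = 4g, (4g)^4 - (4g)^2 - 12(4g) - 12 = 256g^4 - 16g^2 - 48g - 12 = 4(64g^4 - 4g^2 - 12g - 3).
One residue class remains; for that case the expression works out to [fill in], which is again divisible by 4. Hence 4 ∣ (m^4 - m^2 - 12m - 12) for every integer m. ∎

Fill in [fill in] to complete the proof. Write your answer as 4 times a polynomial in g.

4(64g^4 + 128g^3 + 92g^2 + 16g - 6)

Only m ≡ 2 (mod 4) is unaccounted for. Put m = 4g+2:
(4g+2)^4 - (4g+2)^2 - 12(4g+2) - 12 expands to 256g^4 + 512g^3 + 368g^2 + 64g - 24,
and factoring out 4 leaves 4(64g^4 + 128g^3 + 92g^2 + 16g - 6).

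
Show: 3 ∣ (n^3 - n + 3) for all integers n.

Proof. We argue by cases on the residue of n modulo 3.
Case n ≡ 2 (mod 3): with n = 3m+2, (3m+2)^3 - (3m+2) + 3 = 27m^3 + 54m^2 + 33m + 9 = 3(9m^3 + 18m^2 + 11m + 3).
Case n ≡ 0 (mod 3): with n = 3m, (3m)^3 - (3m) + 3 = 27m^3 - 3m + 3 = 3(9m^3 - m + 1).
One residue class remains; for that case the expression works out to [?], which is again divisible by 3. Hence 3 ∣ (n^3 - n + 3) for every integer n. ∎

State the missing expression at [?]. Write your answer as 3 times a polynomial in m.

3(9m^3 + 9m^2 + 2m + 1)

The residues treated are {2, 0}, so the missing case is n ≡ 1 (mod 3); write n = 3m+1.
Then (3m+1)^3 - (3m+1) + 3 = 27m^3 + 27m^2 + 6m + 3 = 3(9m^3 + 9m^2 + 2m + 1).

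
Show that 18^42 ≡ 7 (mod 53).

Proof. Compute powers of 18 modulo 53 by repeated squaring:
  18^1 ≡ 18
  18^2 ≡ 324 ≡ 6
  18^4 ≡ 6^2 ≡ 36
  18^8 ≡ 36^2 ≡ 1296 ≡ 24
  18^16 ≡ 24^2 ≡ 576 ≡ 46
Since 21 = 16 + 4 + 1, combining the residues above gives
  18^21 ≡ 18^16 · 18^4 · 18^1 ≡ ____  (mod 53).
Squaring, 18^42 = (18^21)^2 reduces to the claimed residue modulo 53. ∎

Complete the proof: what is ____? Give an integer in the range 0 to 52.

Multiply the listed residues: 46 · 36 · 18 = 1656 → 29808.
Reducing modulo 53: 29808 = 562·53 + 22, so 18^21 ≡ 22.

22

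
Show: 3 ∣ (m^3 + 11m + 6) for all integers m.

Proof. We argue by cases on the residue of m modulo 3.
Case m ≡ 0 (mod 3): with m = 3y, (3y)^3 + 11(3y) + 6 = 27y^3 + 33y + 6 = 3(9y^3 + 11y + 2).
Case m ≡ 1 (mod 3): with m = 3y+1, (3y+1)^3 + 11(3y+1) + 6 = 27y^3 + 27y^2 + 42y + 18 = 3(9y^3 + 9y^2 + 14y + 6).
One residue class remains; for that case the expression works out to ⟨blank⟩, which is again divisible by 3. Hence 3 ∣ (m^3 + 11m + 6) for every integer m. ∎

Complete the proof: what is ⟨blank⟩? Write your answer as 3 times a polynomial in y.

3(9y^3 + 18y^2 + 23y + 12)

The residues treated are {0, 1}, so the missing case is m ≡ 2 (mod 3); write m = 3y+2.
Then (3y+2)^3 + 11(3y+2) + 6 = 27y^3 + 54y^2 + 69y + 36 = 3(9y^3 + 18y^2 + 23y + 12).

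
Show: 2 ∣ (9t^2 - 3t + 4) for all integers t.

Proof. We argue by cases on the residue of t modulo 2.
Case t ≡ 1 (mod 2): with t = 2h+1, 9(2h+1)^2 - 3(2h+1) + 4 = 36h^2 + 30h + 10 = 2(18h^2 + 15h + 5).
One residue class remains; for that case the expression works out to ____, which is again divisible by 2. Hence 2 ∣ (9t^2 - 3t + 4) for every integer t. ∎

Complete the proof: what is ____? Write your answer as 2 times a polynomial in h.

2(18h^2 - 3h + 2)

Only t ≡ 0 (mod 2) is unaccounted for. Put t = 2h:
9(2h)^2 - 3(2h) + 4 expands to 36h^2 - 6h + 4,
and factoring out 2 leaves 2(18h^2 - 3h + 2).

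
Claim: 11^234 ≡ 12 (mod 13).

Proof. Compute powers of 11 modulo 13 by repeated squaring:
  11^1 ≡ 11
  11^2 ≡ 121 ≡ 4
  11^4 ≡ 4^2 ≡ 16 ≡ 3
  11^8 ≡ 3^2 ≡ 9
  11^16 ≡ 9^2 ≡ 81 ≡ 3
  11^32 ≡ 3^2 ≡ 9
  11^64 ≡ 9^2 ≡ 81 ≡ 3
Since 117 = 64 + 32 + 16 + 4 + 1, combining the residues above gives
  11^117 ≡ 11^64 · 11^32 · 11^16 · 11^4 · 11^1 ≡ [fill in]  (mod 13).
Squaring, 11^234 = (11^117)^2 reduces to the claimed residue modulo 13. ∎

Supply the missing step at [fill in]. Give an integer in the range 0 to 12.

8

Multiply the listed residues: 3 · 9 · 3 · 3 · 11 = 27 → 81 → 243 → 2673.
Reducing modulo 13: 2673 = 205·13 + 8, so 11^117 ≡ 8.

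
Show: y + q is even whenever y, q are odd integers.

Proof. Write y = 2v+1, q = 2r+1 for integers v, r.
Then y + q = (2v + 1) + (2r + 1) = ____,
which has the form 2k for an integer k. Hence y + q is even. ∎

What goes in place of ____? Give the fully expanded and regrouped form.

2(r + v + 1)

Expanding: (2v + 1) + (2r + 1) = 2r + 2v + 2.
Every term is even; pulling out the factor of 2 gives 2(r + v + 1).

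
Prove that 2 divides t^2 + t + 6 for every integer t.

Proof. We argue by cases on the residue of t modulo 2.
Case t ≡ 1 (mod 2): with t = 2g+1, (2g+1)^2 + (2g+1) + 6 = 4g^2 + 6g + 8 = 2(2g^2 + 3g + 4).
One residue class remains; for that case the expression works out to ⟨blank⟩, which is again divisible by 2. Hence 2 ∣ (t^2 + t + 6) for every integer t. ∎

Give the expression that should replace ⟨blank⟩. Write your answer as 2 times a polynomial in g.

Only t ≡ 0 (mod 2) is unaccounted for. Put t = 2g:
(2g)^2 + (2g) + 6 expands to 4g^2 + 2g + 6,
and factoring out 2 leaves 2(2g^2 + g + 3).

2(2g^2 + g + 3)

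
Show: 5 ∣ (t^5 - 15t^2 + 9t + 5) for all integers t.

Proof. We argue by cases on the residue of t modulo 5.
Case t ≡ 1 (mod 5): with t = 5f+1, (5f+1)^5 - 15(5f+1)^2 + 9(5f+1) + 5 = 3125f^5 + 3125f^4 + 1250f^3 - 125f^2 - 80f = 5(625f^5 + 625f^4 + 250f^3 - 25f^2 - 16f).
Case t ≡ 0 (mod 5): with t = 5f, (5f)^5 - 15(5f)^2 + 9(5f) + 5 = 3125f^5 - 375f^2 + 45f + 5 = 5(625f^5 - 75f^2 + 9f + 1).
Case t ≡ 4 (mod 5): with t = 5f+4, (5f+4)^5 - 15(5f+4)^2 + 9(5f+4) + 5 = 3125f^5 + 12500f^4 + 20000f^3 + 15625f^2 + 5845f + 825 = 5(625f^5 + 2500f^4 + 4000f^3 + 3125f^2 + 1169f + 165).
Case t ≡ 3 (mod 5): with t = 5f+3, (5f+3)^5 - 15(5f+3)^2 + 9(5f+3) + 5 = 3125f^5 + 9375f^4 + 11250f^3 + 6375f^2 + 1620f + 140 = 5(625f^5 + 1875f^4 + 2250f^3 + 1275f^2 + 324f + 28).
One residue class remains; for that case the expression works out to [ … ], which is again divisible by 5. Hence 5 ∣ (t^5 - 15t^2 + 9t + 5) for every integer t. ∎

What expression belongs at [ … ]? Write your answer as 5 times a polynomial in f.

5(625f^5 + 1250f^4 + 1000f^3 + 325f^2 + 29f - 1)

Only t ≡ 2 (mod 5) is unaccounted for. Put t = 5f+2:
(5f+2)^5 - 15(5f+2)^2 + 9(5f+2) + 5 expands to 3125f^5 + 6250f^4 + 5000f^3 + 1625f^2 + 145f - 5,
and factoring out 5 leaves 5(625f^5 + 1250f^4 + 1000f^3 + 325f^2 + 29f - 1).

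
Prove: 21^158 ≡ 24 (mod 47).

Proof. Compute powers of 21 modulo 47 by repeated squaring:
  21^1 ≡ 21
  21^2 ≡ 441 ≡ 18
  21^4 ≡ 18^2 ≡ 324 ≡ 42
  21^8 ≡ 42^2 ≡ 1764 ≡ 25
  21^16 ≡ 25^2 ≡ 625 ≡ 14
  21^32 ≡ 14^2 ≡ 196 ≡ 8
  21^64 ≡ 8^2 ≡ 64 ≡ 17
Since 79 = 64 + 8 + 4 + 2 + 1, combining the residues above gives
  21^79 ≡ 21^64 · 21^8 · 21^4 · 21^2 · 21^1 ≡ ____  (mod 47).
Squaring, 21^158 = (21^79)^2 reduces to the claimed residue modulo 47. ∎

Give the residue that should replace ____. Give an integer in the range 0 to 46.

21^64 · 21^8 · 21^4 · 21^2 · 21^1 ≡ 17 · 25 · 42 · 18 · 21 = 6747300.
6747300 mod 47 = 27, so 21^79 ≡ 27 (mod 47).

27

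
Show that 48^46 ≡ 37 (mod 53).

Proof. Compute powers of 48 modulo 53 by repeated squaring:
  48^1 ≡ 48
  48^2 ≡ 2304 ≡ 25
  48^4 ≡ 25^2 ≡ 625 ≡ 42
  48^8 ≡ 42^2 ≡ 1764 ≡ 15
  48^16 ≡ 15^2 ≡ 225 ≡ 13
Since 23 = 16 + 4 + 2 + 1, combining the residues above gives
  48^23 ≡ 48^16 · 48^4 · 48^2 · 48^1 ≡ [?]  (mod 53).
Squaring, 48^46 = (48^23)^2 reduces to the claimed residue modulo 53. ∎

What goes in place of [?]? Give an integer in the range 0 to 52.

14

Multiply the listed residues: 13 · 42 · 25 · 48 = 546 → 13650 → 655200.
Reducing modulo 53: 655200 = 12362·53 + 14, so 48^23 ≡ 14.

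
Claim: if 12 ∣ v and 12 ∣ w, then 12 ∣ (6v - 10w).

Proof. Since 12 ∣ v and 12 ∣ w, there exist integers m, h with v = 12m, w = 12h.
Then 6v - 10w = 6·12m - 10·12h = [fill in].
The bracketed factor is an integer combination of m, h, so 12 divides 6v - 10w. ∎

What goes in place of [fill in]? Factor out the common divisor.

12(-10h + 6m)

Each term has a factor of 12: 6·12m - 10·12h = 12·(-10h + 6m).
Since -10h + 6m is an integer, 12 ∣ (6v - 10w).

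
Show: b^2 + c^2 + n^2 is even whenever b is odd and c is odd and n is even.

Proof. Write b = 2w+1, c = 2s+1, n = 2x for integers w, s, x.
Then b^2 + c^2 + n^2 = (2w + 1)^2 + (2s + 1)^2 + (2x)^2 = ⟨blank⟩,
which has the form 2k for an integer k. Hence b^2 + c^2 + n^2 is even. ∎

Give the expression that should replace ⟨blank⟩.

Expanding: (2w + 1)^2 + (2s + 1)^2 + (2x)^2 = 4s^2 + 4s + 4w^2 + 4w + 4x^2 + 2.
Every term is even; pulling out the factor of 2 gives 2(2s^2 + 2s + 2w^2 + 2w + 2x^2 + 1).

2(2s^2 + 2s + 2w^2 + 2w + 2x^2 + 1)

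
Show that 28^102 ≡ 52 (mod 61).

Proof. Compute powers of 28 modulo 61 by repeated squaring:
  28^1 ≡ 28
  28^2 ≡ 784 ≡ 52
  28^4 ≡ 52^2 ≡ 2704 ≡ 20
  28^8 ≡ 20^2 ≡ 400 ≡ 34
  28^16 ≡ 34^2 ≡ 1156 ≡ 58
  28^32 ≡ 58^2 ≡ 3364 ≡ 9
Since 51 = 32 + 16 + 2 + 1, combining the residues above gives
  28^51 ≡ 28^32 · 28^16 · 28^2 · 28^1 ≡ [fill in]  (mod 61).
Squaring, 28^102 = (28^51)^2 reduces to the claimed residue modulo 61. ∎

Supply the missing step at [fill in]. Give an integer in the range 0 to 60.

28^32 · 28^16 · 28^2 · 28^1 ≡ 9 · 58 · 52 · 28 = 760032.
760032 mod 61 = 33, so 28^51 ≡ 33 (mod 61).

33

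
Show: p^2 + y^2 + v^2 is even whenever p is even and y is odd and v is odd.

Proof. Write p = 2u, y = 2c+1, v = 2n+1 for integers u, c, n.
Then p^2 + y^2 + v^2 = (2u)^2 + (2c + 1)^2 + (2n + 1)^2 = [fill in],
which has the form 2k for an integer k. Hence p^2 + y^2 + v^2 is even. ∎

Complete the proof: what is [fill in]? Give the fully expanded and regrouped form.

2(2c^2 + 2c + 2n^2 + 2n + 2u^2 + 1)

Expanding: (2u)^2 + (2c + 1)^2 + (2n + 1)^2 = 4c^2 + 4c + 4n^2 + 4n + 4u^2 + 2.
Every term is even; pulling out the factor of 2 gives 2(2c^2 + 2c + 2n^2 + 2n + 2u^2 + 1).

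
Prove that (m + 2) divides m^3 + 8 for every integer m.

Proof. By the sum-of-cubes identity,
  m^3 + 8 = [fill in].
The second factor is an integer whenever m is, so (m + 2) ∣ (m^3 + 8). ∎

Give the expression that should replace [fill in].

a^3 + b^3 = (a + b)(a^2 - ab + b^2). With a = m, b = 2:
m^3 + 8 = (m + 2)(m^2 - 2m + 4).

(m + 2)(m^2 - 2m + 4)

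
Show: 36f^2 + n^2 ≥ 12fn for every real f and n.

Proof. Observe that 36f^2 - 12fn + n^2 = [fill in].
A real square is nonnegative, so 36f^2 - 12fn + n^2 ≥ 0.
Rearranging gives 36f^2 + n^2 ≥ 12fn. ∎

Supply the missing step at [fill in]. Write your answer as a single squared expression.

The leading and trailing coefficients are 6^2 and 1^2, and 12 = 2·6·1, so the trinomial is (6f - n)^2.
Hence 36f^2 - 12fn + n^2 ≥ 0.

(6f - n)^2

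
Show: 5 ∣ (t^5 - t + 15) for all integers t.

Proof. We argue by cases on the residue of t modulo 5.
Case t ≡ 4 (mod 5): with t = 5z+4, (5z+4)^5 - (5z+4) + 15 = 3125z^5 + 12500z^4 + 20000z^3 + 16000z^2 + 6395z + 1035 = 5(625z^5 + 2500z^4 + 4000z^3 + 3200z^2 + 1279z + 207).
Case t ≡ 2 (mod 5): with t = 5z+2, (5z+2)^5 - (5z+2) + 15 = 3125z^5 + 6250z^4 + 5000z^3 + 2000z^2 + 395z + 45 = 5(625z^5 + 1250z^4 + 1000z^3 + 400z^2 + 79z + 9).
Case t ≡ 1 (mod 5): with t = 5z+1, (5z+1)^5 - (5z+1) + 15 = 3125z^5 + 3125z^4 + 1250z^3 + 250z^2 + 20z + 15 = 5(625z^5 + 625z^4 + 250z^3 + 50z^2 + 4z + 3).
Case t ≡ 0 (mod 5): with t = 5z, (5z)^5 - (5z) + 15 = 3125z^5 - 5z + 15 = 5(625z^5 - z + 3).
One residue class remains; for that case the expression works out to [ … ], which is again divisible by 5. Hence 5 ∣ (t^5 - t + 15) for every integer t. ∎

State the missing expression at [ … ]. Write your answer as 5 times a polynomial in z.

5(625z^5 + 1875z^4 + 2250z^3 + 1350z^2 + 404z + 51)

Only t ≡ 3 (mod 5) is unaccounted for. Put t = 5z+3:
(5z+3)^5 - (5z+3) + 15 expands to 3125z^5 + 9375z^4 + 11250z^3 + 6750z^2 + 2020z + 255,
and factoring out 5 leaves 5(625z^5 + 1875z^4 + 2250z^3 + 1350z^2 + 404z + 51).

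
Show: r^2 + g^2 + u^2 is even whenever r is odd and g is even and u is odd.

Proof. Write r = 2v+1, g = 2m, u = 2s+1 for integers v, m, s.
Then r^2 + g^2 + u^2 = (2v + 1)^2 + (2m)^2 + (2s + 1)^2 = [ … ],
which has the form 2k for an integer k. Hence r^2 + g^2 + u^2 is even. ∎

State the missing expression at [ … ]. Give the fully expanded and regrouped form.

2(2m^2 + 2s^2 + 2s + 2v^2 + 2v + 1)

Expanding: (2v + 1)^2 + (2m)^2 + (2s + 1)^2 = 4m^2 + 4s^2 + 4s + 4v^2 + 4v + 2.
Every term is even; pulling out the factor of 2 gives 2(2m^2 + 2s^2 + 2s + 2v^2 + 2v + 1).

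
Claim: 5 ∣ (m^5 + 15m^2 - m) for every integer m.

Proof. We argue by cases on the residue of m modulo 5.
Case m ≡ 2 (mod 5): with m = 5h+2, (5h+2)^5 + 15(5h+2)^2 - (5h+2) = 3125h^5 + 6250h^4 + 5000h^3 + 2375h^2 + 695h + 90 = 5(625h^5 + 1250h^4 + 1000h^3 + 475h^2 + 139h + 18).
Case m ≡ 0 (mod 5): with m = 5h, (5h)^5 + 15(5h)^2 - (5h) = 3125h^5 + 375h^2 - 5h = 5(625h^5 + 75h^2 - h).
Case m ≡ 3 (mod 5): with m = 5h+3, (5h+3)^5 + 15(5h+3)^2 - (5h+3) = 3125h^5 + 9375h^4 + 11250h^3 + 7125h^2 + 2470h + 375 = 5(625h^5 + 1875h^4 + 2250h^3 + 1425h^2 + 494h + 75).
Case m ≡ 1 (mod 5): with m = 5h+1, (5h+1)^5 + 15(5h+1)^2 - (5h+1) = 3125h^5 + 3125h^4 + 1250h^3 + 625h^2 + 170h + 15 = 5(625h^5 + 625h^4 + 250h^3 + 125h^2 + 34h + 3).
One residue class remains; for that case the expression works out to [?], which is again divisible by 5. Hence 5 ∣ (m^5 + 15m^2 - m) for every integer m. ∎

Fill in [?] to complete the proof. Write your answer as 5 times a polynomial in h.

5(625h^5 + 2500h^4 + 4000h^3 + 3275h^2 + 1399h + 252)

Only m ≡ 4 (mod 5) is unaccounted for. Put m = 5h+4:
(5h+4)^5 + 15(5h+4)^2 - (5h+4) expands to 3125h^5 + 12500h^4 + 20000h^3 + 16375h^2 + 6995h + 1260,
and factoring out 5 leaves 5(625h^5 + 2500h^4 + 4000h^3 + 3275h^2 + 1399h + 252).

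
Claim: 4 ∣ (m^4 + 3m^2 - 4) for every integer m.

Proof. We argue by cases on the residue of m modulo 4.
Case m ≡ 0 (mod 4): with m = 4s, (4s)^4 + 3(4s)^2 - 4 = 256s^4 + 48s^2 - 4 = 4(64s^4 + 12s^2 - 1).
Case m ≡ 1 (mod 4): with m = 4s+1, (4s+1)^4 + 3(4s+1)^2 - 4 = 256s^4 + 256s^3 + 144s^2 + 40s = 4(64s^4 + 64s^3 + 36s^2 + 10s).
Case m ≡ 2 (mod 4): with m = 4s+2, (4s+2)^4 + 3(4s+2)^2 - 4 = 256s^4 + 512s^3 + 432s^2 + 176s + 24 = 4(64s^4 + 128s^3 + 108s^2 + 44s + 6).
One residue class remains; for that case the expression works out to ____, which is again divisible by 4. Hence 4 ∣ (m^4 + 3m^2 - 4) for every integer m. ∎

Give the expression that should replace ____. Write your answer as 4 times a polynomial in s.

Only m ≡ 3 (mod 4) is unaccounted for. Put m = 4s+3:
(4s+3)^4 + 3(4s+3)^2 - 4 expands to 256s^4 + 768s^3 + 912s^2 + 504s + 104,
and factoring out 4 leaves 4(64s^4 + 192s^3 + 228s^2 + 126s + 26).

4(64s^4 + 192s^3 + 228s^2 + 126s + 26)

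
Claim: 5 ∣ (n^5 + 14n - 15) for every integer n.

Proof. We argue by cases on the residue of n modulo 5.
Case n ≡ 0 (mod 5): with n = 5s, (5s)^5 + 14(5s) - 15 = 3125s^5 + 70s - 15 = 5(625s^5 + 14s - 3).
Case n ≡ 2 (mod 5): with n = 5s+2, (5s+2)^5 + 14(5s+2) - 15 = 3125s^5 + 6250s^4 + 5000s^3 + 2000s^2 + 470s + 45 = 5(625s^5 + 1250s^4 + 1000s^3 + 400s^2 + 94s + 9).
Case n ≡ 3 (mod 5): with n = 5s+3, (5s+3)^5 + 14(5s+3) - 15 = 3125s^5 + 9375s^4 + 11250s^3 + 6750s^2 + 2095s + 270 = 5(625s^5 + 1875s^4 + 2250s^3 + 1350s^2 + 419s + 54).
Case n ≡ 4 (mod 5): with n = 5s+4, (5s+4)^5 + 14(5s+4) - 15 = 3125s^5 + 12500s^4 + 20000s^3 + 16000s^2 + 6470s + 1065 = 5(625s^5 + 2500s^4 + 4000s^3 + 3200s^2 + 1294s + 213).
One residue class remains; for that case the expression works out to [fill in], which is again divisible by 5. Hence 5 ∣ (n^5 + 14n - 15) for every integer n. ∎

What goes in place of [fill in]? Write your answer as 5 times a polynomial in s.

The residues treated are {0, 2, 3, 4}, so the missing case is n ≡ 1 (mod 5); write n = 5s+1.
Then (5s+1)^5 + 14(5s+1) - 15 = 3125s^5 + 3125s^4 + 1250s^3 + 250s^2 + 95s = 5(625s^5 + 625s^4 + 250s^3 + 50s^2 + 19s).

5(625s^5 + 625s^4 + 250s^3 + 50s^2 + 19s)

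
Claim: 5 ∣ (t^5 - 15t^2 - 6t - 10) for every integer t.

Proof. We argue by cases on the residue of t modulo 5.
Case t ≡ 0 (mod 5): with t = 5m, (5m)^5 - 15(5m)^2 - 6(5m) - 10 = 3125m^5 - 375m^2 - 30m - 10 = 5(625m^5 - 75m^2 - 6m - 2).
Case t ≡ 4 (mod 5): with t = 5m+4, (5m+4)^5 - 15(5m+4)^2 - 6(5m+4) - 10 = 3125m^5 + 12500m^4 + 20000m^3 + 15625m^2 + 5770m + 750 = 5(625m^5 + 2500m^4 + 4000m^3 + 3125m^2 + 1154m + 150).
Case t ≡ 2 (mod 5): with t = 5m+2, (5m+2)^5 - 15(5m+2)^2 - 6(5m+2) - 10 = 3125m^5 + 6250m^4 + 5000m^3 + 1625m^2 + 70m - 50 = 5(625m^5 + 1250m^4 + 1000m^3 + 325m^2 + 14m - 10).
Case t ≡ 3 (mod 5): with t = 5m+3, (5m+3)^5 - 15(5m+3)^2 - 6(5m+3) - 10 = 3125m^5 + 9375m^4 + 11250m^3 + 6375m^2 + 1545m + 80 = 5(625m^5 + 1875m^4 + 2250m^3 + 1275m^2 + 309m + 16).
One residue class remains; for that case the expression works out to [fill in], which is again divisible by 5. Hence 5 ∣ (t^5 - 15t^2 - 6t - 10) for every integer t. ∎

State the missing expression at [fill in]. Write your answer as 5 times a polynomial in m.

5(625m^5 + 625m^4 + 250m^3 - 25m^2 - 31m - 6)

Only t ≡ 1 (mod 5) is unaccounted for. Put t = 5m+1:
(5m+1)^5 - 15(5m+1)^2 - 6(5m+1) - 10 expands to 3125m^5 + 3125m^4 + 1250m^3 - 125m^2 - 155m - 30,
and factoring out 5 leaves 5(625m^5 + 625m^4 + 250m^3 - 25m^2 - 31m - 6).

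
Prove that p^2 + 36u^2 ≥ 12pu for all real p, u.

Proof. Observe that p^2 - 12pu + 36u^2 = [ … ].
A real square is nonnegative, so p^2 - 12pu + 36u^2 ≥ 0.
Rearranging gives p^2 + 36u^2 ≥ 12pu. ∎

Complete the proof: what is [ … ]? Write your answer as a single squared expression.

The leading and trailing coefficients are 1^2 and 6^2, and 12 = 2·1·6, so the trinomial is (p - 6u)^2.
Hence p^2 - 12pu + 36u^2 ≥ 0.

(p - 6u)^2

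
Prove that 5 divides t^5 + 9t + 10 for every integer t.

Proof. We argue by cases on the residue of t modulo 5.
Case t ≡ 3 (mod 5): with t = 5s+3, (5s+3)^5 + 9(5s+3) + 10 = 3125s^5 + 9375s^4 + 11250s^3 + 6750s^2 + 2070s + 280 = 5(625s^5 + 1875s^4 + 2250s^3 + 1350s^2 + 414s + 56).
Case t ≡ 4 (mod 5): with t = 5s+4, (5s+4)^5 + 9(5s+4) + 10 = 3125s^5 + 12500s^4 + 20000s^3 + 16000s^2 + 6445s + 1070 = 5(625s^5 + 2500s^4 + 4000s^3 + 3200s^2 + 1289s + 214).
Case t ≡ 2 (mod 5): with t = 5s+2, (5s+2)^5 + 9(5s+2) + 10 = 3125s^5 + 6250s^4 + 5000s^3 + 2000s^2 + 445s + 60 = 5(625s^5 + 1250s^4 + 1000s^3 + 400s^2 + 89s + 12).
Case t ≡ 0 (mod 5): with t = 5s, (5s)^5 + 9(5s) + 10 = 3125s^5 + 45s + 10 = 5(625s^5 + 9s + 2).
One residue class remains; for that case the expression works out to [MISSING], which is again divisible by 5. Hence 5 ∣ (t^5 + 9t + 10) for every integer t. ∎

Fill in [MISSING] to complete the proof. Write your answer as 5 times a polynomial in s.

Only t ≡ 1 (mod 5) is unaccounted for. Put t = 5s+1:
(5s+1)^5 + 9(5s+1) + 10 expands to 3125s^5 + 3125s^4 + 1250s^3 + 250s^2 + 70s + 20,
and factoring out 5 leaves 5(625s^5 + 625s^4 + 250s^3 + 50s^2 + 14s + 4).

5(625s^5 + 625s^4 + 250s^3 + 50s^2 + 14s + 4)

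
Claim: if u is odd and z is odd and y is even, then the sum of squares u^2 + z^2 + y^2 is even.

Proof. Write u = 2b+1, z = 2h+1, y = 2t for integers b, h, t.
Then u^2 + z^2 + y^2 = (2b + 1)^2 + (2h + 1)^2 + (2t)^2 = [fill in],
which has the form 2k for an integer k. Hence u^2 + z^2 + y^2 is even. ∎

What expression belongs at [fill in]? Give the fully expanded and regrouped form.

2(2b^2 + 2b + 2h^2 + 2h + 2t^2 + 1)

Expanding: (2b + 1)^2 + (2h + 1)^2 + (2t)^2 = 4b^2 + 4b + 4h^2 + 4h + 4t^2 + 2.
Every term is even; pulling out the factor of 2 gives 2(2b^2 + 2b + 2h^2 + 2h + 2t^2 + 1).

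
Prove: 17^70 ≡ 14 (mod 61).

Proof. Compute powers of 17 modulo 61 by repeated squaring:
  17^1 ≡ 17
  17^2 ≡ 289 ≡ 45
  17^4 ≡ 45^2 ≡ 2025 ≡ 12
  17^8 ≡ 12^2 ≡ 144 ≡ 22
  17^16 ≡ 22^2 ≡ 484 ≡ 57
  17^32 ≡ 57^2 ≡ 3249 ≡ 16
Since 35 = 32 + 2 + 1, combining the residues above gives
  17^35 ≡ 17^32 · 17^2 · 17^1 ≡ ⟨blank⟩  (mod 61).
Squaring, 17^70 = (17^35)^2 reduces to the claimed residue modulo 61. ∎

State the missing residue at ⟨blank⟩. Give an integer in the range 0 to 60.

Multiply the listed residues: 16 · 45 · 17 = 720 → 12240.
Reducing modulo 61: 12240 = 200·61 + 40, so 17^35 ≡ 40.

40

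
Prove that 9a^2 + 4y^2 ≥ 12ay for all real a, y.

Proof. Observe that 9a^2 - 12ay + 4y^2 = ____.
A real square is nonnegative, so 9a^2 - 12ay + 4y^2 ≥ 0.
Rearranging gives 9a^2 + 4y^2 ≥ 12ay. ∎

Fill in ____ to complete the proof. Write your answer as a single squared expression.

(3a - 2y)^2

The leading and trailing coefficients are 3^2 and 2^2, and 12 = 2·3·2, so the trinomial is (3a - 2y)^2.
Hence 9a^2 - 12ay + 4y^2 ≥ 0.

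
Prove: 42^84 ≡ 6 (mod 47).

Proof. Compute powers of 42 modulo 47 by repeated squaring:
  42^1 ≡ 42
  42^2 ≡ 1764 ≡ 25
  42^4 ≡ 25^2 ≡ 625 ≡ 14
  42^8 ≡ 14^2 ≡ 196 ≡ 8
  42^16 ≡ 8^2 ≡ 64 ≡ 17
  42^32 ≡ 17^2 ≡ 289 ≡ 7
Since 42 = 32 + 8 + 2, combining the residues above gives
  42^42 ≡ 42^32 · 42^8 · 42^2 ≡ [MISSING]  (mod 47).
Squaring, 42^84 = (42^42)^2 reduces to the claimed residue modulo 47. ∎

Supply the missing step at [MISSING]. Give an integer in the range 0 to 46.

37

42^32 · 42^8 · 42^2 ≡ 7 · 8 · 25 = 1400.
1400 mod 47 = 37, so 42^42 ≡ 37 (mod 47).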